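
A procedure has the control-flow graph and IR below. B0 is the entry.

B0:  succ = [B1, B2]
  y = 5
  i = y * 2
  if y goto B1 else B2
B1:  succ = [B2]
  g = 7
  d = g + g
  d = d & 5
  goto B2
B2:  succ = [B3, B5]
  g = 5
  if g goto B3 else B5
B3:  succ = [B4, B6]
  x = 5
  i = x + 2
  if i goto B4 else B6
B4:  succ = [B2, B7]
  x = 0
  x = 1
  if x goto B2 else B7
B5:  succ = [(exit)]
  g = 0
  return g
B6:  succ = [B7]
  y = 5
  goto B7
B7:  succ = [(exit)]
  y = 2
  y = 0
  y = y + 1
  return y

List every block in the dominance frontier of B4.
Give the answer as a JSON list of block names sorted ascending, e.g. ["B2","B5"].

Answer: ["B2", "B7"]

Working:
idom tree: B1←B0 B2←B0 B3←B2 B4←B3 B5←B2 B6←B3 B7←B3
Join-block Dom:
  B2: preds {B0,B1,B4}: {B0} ∩ {B0,B1} ∩ {B0,B2,B3,B4} = {B0}; idom=B0
  B7: preds {B4,B6}: {B0,B2,B3,B4} ∩ {B0,B2,B3,B6} = {B0,B2,B3}; idom=B3

DF walk-up:
  B2←B0: walk · to B0
  B2←B1: walk B1 to B0
  B2←B4: walk B4→B3→B2 to B0
  B7←B4: walk B4 to B3
  B7←B6: walk B6 to B3
  DF(B0)=∅
  DF(B1)={B2}
  DF(B2)={B2}
  DF(B3)={B2}
  DF(B4)={B2,B7}
  DF(B5)=∅
  DF(B6)={B7}
  DF(B7)=∅

DF(B4) = ["B2", "B7"]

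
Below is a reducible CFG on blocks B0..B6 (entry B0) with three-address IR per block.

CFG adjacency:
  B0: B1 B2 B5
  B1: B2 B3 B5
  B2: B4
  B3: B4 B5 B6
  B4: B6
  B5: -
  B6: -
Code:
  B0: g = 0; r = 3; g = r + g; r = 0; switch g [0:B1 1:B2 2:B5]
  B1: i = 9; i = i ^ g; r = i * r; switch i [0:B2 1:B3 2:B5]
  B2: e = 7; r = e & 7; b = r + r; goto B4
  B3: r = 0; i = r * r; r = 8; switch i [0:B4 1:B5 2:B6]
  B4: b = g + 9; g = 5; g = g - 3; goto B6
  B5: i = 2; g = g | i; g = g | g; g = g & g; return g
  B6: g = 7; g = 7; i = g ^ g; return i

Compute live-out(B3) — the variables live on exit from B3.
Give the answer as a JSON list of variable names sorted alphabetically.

Answer: ["g"]

Analysis:
Block summaries:
  B0: {g,r} / ∅
  B1: {i,r} / {g,r}
  B2: {b,e,r} / ∅
  B3: {i,r} / ∅
  B4: {b,g} / {g}
  B5: {g,i} / {g}
  B6: {g,i} / ∅

Live sets:
  live B0: ∅→{g,r}
  live B1: {g,r}→{g}
  live B2: {g}→{g}
  live B3: {g}→{g}
  live B4: {g}→∅
  live B5: {g}→∅
  live B6: ∅→∅

live-out(B3) = ["g"]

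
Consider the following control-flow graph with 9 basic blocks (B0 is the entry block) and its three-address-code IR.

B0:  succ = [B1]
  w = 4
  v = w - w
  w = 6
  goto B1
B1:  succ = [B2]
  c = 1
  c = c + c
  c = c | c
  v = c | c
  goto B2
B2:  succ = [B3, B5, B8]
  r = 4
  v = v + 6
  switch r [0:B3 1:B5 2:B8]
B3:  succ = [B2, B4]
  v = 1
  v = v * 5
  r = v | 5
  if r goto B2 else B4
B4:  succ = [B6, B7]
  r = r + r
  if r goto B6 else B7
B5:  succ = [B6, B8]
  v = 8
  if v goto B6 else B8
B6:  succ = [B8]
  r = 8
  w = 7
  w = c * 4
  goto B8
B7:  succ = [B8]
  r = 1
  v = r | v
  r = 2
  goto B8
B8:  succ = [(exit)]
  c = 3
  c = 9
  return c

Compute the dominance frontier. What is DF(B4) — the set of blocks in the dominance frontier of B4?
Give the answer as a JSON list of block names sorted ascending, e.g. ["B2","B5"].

Answer: ["B6", "B8"]

Working:
idom tree: B1←B0 B2←B1 B3←B2 B4←B3 B5←B2 B6←B2 B7←B4 B8←B2
Join-block Dom:
  B2: preds {B1,B3}: {B0,B1} ∩ {B0,B1,B2,B3} = {B0,B1}; idom=B1
  B6: preds {B4,B5}: {B0,B1,B2,B3,B4} ∩ {B0,B1,B2,B5} = {B0,B1,B2}; idom=B2
  B8: preds {B2,B5,B6,B7}: {B0,B1,B2} ∩ {B0,B1,B2,B5} ∩ {B0,B1,B2,B6} ∩ {B0,B1,B2,B3,B4,B7} = {B0,B1,B2}; idom=B2

DF walk-up:
  B2←B1: walk · to B1
  B2←B3: walk B3→B2 to B1
  B6←B4: walk B4→B3 to B2
  B6←B5: walk B5 to B2
  B8←B2: walk · to B2
  B8←B5: walk B5 to B2
  B8←B6: walk B6 to B2
  B8←B7: walk B7→B4→B3 to B2
  DF(B0)=∅
  DF(B1)=∅
  DF(B2)={B2}
  DF(B3)={B2,B6,B8}
  DF(B4)={B6,B8}
  DF(B5)={B6,B8}
  DF(B6)={B8}
  DF(B7)={B8}
  DF(B8)=∅

DF(B4) = ["B6", "B8"]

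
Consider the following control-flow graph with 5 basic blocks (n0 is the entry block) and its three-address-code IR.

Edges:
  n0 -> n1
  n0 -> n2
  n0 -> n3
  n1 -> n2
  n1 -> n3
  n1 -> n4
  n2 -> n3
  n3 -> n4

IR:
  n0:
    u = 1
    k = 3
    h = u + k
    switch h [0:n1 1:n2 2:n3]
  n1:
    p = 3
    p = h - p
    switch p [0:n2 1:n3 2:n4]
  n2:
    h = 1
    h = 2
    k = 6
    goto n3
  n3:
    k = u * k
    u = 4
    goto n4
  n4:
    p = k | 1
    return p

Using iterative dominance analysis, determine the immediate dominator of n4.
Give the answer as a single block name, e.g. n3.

idom tree: n1←n0 n2←n0 n3←n0 n4←n0
Dom∩ at merges:
  n2: preds {n0,n1}: {n0} ∩ {n0,n1} = {n0}; idom=n0
  n3: preds {n0,n1,n2}: {n0} ∩ {n0,n1} ∩ {n0,n2} = {n0}; idom=n0
  n4: preds {n1,n3}: {n0,n1} ∩ {n0,n3} = {n0}; idom=n0

idom(n4) = n0

Answer: n0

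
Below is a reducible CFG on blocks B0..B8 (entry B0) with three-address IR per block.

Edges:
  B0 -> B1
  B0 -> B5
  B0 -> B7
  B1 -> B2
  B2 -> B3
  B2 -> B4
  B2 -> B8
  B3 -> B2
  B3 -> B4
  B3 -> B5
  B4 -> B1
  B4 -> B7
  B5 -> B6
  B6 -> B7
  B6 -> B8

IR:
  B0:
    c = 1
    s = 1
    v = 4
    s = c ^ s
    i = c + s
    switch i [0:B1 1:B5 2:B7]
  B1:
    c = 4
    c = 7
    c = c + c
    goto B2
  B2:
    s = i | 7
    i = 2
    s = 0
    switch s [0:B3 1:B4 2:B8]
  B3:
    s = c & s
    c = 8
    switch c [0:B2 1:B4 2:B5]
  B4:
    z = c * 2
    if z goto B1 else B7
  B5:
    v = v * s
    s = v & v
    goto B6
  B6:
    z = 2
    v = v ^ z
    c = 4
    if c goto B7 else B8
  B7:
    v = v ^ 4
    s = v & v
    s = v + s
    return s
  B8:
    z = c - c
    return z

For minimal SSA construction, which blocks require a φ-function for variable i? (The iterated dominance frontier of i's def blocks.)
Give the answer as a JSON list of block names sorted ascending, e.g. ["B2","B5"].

Answer: ["B1", "B2", "B5", "B7", "B8"]

Analysis:
idom tree: B1←B0 B2←B1 B3←B2 B4←B2 B5←B0 B6←B5 B7←B0 B8←B0
Dom at joins:
  B1: preds {B0,B4}: {B0} ∩ {B0,B1,B2,B4} = {B0}; idom=B0
  B2: preds {B1,B3}: {B0,B1} ∩ {B0,B1,B2,B3} = {B0,B1}; idom=B1
  B4: preds {B2,B3}: {B0,B1,B2} ∩ {B0,B1,B2,B3} = {B0,B1,B2}; idom=B2
  B5: preds {B0,B3}: {B0} ∩ {B0,B1,B2,B3} = {B0}; idom=B0
  B7: preds {B0,B4,B6}: {B0} ∩ {B0,B1,B2,B4} ∩ {B0,B5,B6} = {B0}; idom=B0
  B8: preds {B2,B6}: {B0,B1,B2} ∩ {B0,B5,B6} = {B0}; idom=B0

DF derivation:
  B1←B0: walk · to B0
  B1←B4: walk B4→B2→B1 to B0
  B2←B1: walk · to B1
  B2←B3: walk B3→B2 to B1
  B4←B2: walk · to B2
  B4←B3: walk B3 to B2
  B5←B0: walk · to B0
  B5←B3: walk B3→B2→B1 to B0
  B7←B0: walk · to B0
  B7←B4: walk B4→B2→B1 to B0
  B7←B6: walk B6→B5 to B0
  B8←B2: walk B2→B1 to B0
  B8←B6: walk B6→B5 to B0
  B0 → ∅
  B1 → {B1,B5,B7,B8}
  B2 → {B1,B2,B5,B7,B8}
  B3 → {B2,B4,B5}
  B4 → {B1,B7}
  B5 → {B7,B8}
  B6 → {B7,B8}
  B7 → ∅
  B8 → ∅

φ for i: defs {B0,B2}
  DF⁺ = {B1,B2,B5,B7,B8}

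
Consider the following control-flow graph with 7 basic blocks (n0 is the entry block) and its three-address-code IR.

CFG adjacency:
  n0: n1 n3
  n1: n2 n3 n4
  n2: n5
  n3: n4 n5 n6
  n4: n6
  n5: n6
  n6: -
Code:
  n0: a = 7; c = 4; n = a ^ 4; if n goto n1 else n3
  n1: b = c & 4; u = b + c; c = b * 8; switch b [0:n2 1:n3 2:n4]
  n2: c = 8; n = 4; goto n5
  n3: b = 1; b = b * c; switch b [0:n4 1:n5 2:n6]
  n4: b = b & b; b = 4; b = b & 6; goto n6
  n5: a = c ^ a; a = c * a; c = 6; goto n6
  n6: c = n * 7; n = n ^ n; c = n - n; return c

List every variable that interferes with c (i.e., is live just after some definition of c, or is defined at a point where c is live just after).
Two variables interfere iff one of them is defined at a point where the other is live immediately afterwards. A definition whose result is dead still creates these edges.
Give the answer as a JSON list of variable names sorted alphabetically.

Block summaries:
  n0 def {a,c,n} use ∅
  n1 def {b,c,u} use {c}
  n2 def {c,n} use ∅
  n3 def {b} use {c}
  n4 def {b} use {b}
  n5 def {a,c} use {a,c}
  n6 def {c,n} use {n}

Backward fixpoint:
  n0 li=∅ lo={a,c,n}
  n1 li={a,c,n} lo={a,b,c,n}
  n2 li={a} lo={a,c,n}
  n3 li={a,c,n} lo={a,b,c,n}
  n4 li={b,n} lo={n}
  n5 li={a,c,n} lo={n}
  n6 li={n} lo=∅

Interference:
  a↔{b,c,n,u}
  b↔{a,c,n,u}
  c↔{a,b,n}
  n↔{a,b,c,u}
  u↔{a,b,n}

N(c) = ["a", "b", "n"]

Answer: ["a", "b", "n"]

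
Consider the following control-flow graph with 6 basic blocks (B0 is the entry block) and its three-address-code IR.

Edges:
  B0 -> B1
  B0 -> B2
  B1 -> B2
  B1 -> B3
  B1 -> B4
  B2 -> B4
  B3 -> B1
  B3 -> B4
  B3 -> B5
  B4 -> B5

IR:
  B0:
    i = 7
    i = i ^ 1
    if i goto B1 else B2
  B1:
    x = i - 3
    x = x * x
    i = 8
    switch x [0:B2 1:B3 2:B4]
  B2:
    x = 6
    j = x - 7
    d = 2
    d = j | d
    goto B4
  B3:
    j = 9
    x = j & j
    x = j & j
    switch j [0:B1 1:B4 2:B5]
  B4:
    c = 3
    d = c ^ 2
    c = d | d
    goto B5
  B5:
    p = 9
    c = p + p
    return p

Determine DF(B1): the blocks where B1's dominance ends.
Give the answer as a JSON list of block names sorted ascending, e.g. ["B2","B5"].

Answer: ["B1", "B2", "B4", "B5"]

Derivation:
idom tree: B1←B0 B2←B0 B3←B1 B4←B0 B5←B0
Join-block Dom:
  B1: preds {B0,B3}: {B0} ∩ {B0,B1,B3} = {B0}; idom=B0
  B2: preds {B0,B1}: {B0} ∩ {B0,B1} = {B0}; idom=B0
  B4: preds {B1,B2,B3}: {B0,B1} ∩ {B0,B2} ∩ {B0,B1,B3} = {B0}; idom=B0
  B5: preds {B3,B4}: {B0,B1,B3} ∩ {B0,B4} = {B0}; idom=B0

DF derivation:
  join B1 pred B0: · stop@B0
  join B1 pred B3: B3→B1 stop@B0
  join B2 pred B0: · stop@B0
  join B2 pred B1: B1 stop@B0
  join B4 pred B1: B1 stop@B0
  join B4 pred B2: B2 stop@B0
  join B4 pred B3: B3→B1 stop@B0
  join B5 pred B3: B3→B1 stop@B0
  join B5 pred B4: B4 stop@B0
  DF(B0)=∅
  DF(B1)={B1,B2,B4,B5}
  DF(B2)={B4}
  DF(B3)={B1,B4,B5}
  DF(B4)={B5}
  DF(B5)=∅

DF(B1) = ["B1", "B2", "B4", "B5"]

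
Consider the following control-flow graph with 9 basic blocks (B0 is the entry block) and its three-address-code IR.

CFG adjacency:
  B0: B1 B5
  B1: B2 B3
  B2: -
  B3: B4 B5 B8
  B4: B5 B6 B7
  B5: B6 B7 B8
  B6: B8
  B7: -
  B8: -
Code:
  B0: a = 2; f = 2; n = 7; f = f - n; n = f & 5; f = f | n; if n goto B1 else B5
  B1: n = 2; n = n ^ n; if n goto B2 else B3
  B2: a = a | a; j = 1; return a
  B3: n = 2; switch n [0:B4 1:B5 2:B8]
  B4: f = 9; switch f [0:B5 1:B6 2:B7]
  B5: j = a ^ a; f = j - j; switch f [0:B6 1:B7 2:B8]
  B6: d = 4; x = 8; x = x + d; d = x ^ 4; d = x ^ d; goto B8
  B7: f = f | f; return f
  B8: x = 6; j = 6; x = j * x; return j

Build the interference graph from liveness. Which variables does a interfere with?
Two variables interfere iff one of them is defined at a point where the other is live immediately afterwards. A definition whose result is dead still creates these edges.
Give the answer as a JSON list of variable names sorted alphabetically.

Block summaries:
  B0: def={a,f,n} ue=∅
  B1: def={n} ue=∅
  B2: def={a,j} ue={a}
  B3: def={n} ue=∅
  B4: def={f} ue=∅
  B5: def={f,j} ue={a}
  B6: def={d,x} ue=∅
  B7: def={f} ue={f}
  B8: def={j,x} ue=∅

Liveness:
  B0: in=∅ out={a}
  B1: in={a} out={a}
  B2: in={a} out=∅
  B3: in={a} out={a}
  B4: in={a} out={a,f}
  B5: in={a} out={f}
  B6: in=∅ out=∅
  B7: in={f} out=∅
  B8: in=∅ out=∅

Interfere edges:
  a↔{f,j,n}
  d↔{x}
  f↔{a,n}
  j↔{a,x}
  n↔{a,f}
  x↔{d,j}

N(a) = ["f", "j", "n"]

Answer: ["f", "j", "n"]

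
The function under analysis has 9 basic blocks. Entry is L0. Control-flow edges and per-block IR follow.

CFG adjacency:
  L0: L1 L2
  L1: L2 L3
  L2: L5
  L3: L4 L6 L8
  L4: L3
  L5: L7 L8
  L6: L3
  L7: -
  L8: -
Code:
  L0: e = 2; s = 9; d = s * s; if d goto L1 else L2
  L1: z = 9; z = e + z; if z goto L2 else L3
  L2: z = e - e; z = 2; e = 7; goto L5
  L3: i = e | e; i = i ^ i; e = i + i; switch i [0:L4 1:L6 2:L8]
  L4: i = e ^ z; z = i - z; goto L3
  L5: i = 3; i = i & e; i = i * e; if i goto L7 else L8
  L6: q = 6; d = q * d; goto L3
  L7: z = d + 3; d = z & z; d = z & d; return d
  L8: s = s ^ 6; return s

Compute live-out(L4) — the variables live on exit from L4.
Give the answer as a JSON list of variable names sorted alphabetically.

Answer: ["d", "e", "s", "z"]

Analysis:
Per-block:
  L0 def {d,e,s} use ∅
  L1 def {z} use {e}
  L2 def {e,z} use {e}
  L3 def {e,i} use {e}
  L4 def {i,z} use {e,z}
  L5 def {i} use {e}
  L6 def {d,q} use {d}
  L7 def {d,z} use {d}
  L8 def {s} use {s}

Liveness:
  L0: in=∅ out={d,e,s}
  L1: in={d,e,s} out={d,e,s,z}
  L2: in={d,e,s} out={d,e,s}
  L3: in={d,e,s,z} out={d,e,s,z}
  L4: in={d,e,s,z} out={d,e,s,z}
  L5: in={d,e,s} out={d,s}
  L6: in={d,e,s,z} out={d,e,s,z}
  L7: in={d} out=∅
  L8: in={s} out=∅

live-out(L4) = ["d", "e", "s", "z"]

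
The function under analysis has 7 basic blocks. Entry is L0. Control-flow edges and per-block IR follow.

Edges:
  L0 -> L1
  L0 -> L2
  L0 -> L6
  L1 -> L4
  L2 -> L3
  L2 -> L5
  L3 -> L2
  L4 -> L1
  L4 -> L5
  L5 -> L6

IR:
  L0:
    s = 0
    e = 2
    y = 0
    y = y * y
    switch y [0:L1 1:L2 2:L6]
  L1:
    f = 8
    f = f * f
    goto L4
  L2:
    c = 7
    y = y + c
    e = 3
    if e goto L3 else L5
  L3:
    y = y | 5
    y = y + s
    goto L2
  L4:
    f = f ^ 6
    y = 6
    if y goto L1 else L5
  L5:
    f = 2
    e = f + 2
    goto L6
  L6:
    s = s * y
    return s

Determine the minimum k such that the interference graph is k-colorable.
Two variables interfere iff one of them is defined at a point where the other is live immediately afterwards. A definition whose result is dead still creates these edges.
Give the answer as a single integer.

Block summaries:
  L0: def={e,s,y} ue=∅
  L1: def={f} ue=∅
  L2: def={c,e,y} ue={y}
  L3: def={y} ue={s,y}
  L4: def={f,y} ue={f}
  L5: def={e,f} ue=∅
  L6: def={s} ue={s,y}

Live sets:
  live L0: ∅→{s,y}
  live L1: {s}→{f,s}
  live L2: {s,y}→{s,y}
  live L3: {s,y}→{s,y}
  live L4: {f,s}→{s,y}
  live L5: {s,y}→{s,y}
  live L6: {s,y}→∅

Interfere edges:
  c — {s,y}
  e — {s,y}
  f — {s,y}
  s — {c,e,f,y}
  y — {c,e,f,s}

Colouring:
  lower bound: {c,s,y} mutually conflict ⇒ χ ≥ 3
  assign c→c2 e→c2 f→c2 s→c0 y→c1 — no edge inside a register ⇒ χ ≤ 3
  χ = 3

Answer: 3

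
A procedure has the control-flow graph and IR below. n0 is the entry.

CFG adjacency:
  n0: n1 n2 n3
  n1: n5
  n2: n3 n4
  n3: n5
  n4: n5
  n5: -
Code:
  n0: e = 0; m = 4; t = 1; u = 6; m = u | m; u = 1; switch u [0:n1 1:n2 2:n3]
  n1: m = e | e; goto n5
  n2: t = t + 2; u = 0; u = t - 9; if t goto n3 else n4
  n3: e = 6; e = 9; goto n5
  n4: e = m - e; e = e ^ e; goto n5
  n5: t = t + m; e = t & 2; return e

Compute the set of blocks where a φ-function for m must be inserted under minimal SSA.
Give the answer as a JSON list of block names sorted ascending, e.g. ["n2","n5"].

Answer: ["n5"]

Working:
idom tree: n1←n0 n2←n0 n3←n0 n4←n2 n5←n0
Dom∩ at merges:
  n3: preds {n0,n2}: {n0} ∩ {n0,n2} = {n0}; idom=n0
  n5: preds {n1,n3,n4}: {n0,n1} ∩ {n0,n3} ∩ {n0,n2,n4} = {n0}; idom=n0

DF derivation:
  n3←n0: walk · to n0
  n3←n2: walk n2 to n0
  n5←n1: walk n1 to n0
  n5←n3: walk n3 to n0
  n5←n4: walk n4→n2 to n0
  DF(n0)=∅
  DF(n1)={n5}
  DF(n2)={n3,n5}
  DF(n3)={n5}
  DF(n4)={n5}
  DF(n5)=∅

φ for m: defs {n0,n1}
  DF⁺ = {n5}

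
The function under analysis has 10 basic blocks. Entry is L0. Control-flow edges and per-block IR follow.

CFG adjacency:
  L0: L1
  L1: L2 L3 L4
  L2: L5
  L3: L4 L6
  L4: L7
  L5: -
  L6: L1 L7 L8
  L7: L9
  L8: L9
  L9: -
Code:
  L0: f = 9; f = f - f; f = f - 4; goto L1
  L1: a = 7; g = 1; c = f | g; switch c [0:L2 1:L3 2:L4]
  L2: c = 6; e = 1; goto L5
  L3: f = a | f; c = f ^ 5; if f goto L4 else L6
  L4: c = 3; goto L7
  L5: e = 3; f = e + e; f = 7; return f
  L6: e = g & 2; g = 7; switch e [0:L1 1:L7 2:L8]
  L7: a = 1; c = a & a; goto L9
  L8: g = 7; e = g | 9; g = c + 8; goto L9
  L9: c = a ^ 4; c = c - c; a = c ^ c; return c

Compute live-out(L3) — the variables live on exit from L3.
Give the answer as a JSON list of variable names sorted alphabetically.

def/use:
  L0 def {f} use ∅
  L1 def {a,c,g} use {f}
  L2 def {c,e} use ∅
  L3 def {c,f} use {a,f}
  L4 def {c} use ∅
  L5 def {e,f} use ∅
  L6 def {e,g} use {g}
  L7 def {a,c} use ∅
  L8 def {e,g} use {c}
  L9 def {a,c} use {a}

Liveness:
  L0: in=∅ out={f}
  L1: in={f} out={a,f,g}
  L2: in=∅ out=∅
  L3: in={a,f,g} out={a,c,f,g}
  L4: in=∅ out=∅
  L5: in=∅ out=∅
  L6: in={a,c,f,g} out={a,c,f}
  L7: in=∅ out={a}
  L8: in={a,c} out={a}
  L9: in={a} out=∅

live-out(L3) = ["a", "c", "f", "g"]

Answer: ["a", "c", "f", "g"]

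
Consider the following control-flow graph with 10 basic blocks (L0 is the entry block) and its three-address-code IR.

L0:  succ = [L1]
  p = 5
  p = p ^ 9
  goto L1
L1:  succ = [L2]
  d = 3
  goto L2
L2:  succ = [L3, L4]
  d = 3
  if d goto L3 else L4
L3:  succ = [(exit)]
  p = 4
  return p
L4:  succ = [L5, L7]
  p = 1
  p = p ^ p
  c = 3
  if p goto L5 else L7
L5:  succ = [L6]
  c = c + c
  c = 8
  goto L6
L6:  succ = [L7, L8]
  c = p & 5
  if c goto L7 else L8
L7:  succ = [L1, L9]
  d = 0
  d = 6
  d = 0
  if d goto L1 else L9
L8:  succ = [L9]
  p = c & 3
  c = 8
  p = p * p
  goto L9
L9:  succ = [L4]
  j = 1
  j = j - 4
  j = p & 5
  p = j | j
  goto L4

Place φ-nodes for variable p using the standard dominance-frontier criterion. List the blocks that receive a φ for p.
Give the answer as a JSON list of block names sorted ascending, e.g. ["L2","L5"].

idom tree: L1←L0 L2←L1 L3←L2 L4←L2 L5←L4 L6←L5 L7←L4 L8←L6 L9←L4
Join-block Dom:
  L1: preds {L0,L7}: {L0} ∩ {L0,L1,L2,L4,L7} = {L0}; idom=L0
  L4: preds {L2,L9}: {L0,L1,L2} ∩ {L0,L1,L2,L4,L9} = {L0,L1,L2}; idom=L2
  L7: preds {L4,L6}: {L0,L1,L2,L4} ∩ {L0,L1,L2,L4,L5,L6} = {L0,L1,L2,L4}; idom=L4
  L9: preds {L7,L8}: {L0,L1,L2,L4,L7} ∩ {L0,L1,L2,L4,L5,L6,L8} = {L0,L1,L2,L4}; idom=L4

DF walk-up:
  L1←L0: walk · to L0
  L1←L7: walk L7→L4→L2→L1 to L0
  L4←L2: walk · to L2
  L4←L9: walk L9→L4 to L2
  L7←L4: walk · to L4
  L7←L6: walk L6→L5 to L4
  L9←L7: walk L7 to L4
  L9←L8: walk L8→L6→L5 to L4
  L0: DF=∅
  L1: DF={L1}
  L2: DF={L1}
  L3: DF=∅
  L4: DF={L1,L4}
  L5: DF={L7,L9}
  L6: DF={L7,L9}
  L7: DF={L1,L9}
  L8: DF={L9}
  L9: DF={L4}

φ for p: defs {L0,L3,L4,L8,L9}
  DF⁺ = {L1,L4,L9}

Answer: ["L1", "L4", "L9"]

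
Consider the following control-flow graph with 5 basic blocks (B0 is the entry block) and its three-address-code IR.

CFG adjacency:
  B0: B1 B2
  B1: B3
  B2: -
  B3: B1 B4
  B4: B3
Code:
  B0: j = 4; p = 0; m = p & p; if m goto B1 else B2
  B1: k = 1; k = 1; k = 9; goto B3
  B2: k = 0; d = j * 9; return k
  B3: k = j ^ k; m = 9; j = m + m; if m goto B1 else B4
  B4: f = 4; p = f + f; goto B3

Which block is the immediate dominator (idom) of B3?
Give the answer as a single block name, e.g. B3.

Answer: B1

Working:
idom tree: B1←B0 B2←B0 B3←B1 B4←B3
Dom at joins:
  B1: preds {B0,B3}: {B0} ∩ {B0,B1,B3} = {B0}; idom=B0
  B3: preds {B1,B4}: {B0,B1} ∩ {B0,B1,B3,B4} = {B0,B1}; idom=B1

idom(B3) = B1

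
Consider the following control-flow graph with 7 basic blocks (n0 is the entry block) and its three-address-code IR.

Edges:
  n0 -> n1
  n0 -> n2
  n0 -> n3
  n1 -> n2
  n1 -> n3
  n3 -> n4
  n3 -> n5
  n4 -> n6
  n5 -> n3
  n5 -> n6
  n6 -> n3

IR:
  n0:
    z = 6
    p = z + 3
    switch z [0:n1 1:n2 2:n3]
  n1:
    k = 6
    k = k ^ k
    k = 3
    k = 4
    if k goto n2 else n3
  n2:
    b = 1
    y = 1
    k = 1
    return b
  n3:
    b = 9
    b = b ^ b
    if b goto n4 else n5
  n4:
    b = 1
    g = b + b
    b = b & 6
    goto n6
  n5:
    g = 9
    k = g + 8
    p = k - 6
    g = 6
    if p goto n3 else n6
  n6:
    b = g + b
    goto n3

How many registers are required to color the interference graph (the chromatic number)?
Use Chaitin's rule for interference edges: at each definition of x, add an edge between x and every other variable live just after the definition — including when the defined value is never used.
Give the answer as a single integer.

Block summaries:
  n0: {p,z} / ∅
  n1: {k} / ∅
  n2: {b,k,y} / ∅
  n3: {b} / ∅
  n4: {b,g} / ∅
  n5: {g,k,p} / ∅
  n6: {b} / {b,g}

Live sets:
  n0: in=∅ out=∅
  n1: in=∅ out=∅
  n2: in=∅ out=∅
  n3: in=∅ out={b}
  n4: in=∅ out={b,g}
  n5: in={b} out={b,g}
  n6: in={b,g} out=∅

Conflict graph:
  b: {g,k,p,y}
  g: {b,p}
  k: {b}
  p: {b,g,z}
  y: {b}
  z: {p}

Colouring:
  clique {b,g,p} ⇒ need ≥ 3
  assign b→r0 g→r2 k→r1 p→r1 y→r1 z→r0 — no edge inside a register ⇒ χ ≤ 3
  χ = 3

Answer: 3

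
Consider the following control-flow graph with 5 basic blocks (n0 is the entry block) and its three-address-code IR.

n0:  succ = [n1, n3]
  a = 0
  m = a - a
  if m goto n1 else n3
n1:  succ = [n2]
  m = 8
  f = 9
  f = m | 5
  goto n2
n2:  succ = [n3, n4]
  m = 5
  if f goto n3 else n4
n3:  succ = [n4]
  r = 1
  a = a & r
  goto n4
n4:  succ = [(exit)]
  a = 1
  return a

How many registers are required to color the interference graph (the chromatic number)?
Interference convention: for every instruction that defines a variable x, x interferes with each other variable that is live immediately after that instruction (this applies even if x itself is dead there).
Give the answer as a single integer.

Answer: 3

Working:
Per-block:
  n0: def={a,m} ue=∅
  n1: def={f,m} ue=∅
  n2: def={m} ue={f}
  n3: def={a,r} ue={a}
  n4: def={a} ue=∅

Liveness:
  live n0: ∅→{a}
  live n1: {a}→{a,f}
  live n2: {a,f}→{a}
  live n3: {a}→∅
  live n4: ∅→∅

Interfere edges:
  a↔{f,m,r}
  f↔{a,m}
  m↔{a,f}
  r↔{a}

Colouring:
  {a,f,m} pairwise interfere (3-clique) ⇒ χ ≥ 3
  3-colouring: R0={a}  R1={f,r}  R2={m}
  χ = 3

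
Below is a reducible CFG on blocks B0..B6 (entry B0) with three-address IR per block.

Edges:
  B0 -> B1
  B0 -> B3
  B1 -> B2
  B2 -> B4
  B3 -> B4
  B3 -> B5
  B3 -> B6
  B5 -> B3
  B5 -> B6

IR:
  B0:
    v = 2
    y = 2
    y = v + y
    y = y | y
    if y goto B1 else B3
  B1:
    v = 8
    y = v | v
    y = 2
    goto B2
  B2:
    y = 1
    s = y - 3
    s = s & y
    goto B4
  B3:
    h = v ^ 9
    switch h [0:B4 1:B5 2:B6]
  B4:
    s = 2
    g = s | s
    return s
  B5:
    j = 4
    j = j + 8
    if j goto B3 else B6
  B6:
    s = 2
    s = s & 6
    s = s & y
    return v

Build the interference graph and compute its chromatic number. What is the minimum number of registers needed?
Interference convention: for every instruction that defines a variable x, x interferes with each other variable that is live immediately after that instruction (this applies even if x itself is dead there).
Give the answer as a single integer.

Block summaries:
  B0: {v,y} / ∅
  B1: {v,y} / ∅
  B2: {s,y} / ∅
  B3: {h} / {v}
  B4: {g,s} / ∅
  B5: {j} / ∅
  B6: {s} / {v,y}

Live sets:
  B0: in=∅ out={v,y}
  B1: in=∅ out=∅
  B2: in=∅ out=∅
  B3: in={v,y} out={v,y}
  B4: in=∅ out=∅
  B5: in={v,y} out={v,y}
  B6: in={v,y} out=∅

Interfere edges:
  g: {s}
  h: {v,y}
  j: {v,y}
  s: {g,v,y}
  v: {h,j,s,y}
  y: {h,j,s,v}

Chromatic number:
  clique {h,v,y} ⇒ need ≥ 3
  assign g→r0 h→r2 j→r2 s→r2 v→r0 y→r1 — no edge inside a register ⇒ χ ≤ 3
  χ = 3

Answer: 3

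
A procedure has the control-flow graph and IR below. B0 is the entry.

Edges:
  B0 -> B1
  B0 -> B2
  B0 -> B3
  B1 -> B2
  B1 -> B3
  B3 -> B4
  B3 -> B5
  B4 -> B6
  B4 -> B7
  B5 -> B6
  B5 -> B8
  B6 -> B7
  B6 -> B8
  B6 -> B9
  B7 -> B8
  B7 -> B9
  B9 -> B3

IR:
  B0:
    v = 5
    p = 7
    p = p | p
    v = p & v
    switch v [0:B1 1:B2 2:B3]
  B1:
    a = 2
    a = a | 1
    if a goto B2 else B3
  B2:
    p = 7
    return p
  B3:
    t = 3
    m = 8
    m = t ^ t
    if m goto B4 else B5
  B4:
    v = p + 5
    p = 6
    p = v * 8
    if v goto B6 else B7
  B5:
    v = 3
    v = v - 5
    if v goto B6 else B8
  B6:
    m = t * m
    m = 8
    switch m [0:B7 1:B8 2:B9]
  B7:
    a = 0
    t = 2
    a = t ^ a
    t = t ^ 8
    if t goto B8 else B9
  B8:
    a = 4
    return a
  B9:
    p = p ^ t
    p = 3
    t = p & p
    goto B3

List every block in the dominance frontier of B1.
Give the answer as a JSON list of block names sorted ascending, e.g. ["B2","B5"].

Answer: ["B2", "B3"]

Derivation:
idom tree: B1←B0 B2←B0 B3←B0 B4←B3 B5←B3 B6←B3 B7←B3 B8←B3 B9←B3
Dom at joins:
  B2: preds {B0,B1}: {B0} ∩ {B0,B1} = {B0}; idom=B0
  B3: preds {B0,B1,B9}: {B0} ∩ {B0,B1} ∩ {B0,B3,B9} = {B0}; idom=B0
  B6: preds {B4,B5}: {B0,B3,B4} ∩ {B0,B3,B5} = {B0,B3}; idom=B3
  B7: preds {B4,B6}: {B0,B3,B4} ∩ {B0,B3,B6} = {B0,B3}; idom=B3
  B8: preds {B5,B6,B7}: {B0,B3,B5} ∩ {B0,B3,B6} ∩ {B0,B3,B7} = {B0,B3}; idom=B3
  B9: preds {B6,B7}: {B0,B3,B6} ∩ {B0,B3,B7} = {B0,B3}; idom=B3

Frontier:
  B2←B0: walk · to B0
  B2←B1: walk B1 to B0
  B3←B0: walk · to B0
  B3←B1: walk B1 to B0
  B3←B9: walk B9→B3 to B0
  B6←B4: walk B4 to B3
  B6←B5: walk B5 to B3
  B7←B4: walk B4 to B3
  B7←B6: walk B6 to B3
  B8←B5: walk B5 to B3
  B8←B6: walk B6 to B3
  B8←B7: walk B7 to B3
  B9←B6: walk B6 to B3
  B9←B7: walk B7 to B3
  DF(B0)=∅
  DF(B1)={B2,B3}
  DF(B2)=∅
  DF(B3)={B3}
  DF(B4)={B6,B7}
  DF(B5)={B6,B8}
  DF(B6)={B7,B8,B9}
  DF(B7)={B8,B9}
  DF(B8)=∅
  DF(B9)={B3}

DF(B1) = ["B2", "B3"]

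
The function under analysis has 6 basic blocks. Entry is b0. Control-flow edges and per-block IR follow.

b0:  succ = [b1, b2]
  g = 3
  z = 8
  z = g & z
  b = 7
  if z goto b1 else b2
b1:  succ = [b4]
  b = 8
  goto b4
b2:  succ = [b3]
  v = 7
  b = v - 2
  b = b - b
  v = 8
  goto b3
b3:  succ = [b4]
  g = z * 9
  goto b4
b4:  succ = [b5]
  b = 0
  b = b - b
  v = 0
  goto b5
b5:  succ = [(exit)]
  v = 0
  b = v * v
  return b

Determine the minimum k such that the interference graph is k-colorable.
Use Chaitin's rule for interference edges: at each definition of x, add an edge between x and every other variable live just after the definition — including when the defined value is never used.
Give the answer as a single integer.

Block summaries:
  b0 def {b,g,z} use ∅
  b1 def {b} use ∅
  b2 def {b,v} use ∅
  b3 def {g} use {z}
  b4 def {b,v} use ∅
  b5 def {b,v} use ∅

Live sets:
  b0: in=∅ out={z}
  b1: in=∅ out=∅
  b2: in={z} out={z}
  b3: in={z} out=∅
  b4: in=∅ out=∅
  b5: in=∅ out=∅

Conflict graph:
  b — {z}
  g — {z}
  v — {z}
  z — {b,g,v}

Colouring:
  lower bound: {b,z} mutually conflict ⇒ χ ≥ 2
  assign b→R1 g→R1 v→R1 z→R0 — no edge inside a register ⇒ χ ≤ 2
  χ = 2

Answer: 2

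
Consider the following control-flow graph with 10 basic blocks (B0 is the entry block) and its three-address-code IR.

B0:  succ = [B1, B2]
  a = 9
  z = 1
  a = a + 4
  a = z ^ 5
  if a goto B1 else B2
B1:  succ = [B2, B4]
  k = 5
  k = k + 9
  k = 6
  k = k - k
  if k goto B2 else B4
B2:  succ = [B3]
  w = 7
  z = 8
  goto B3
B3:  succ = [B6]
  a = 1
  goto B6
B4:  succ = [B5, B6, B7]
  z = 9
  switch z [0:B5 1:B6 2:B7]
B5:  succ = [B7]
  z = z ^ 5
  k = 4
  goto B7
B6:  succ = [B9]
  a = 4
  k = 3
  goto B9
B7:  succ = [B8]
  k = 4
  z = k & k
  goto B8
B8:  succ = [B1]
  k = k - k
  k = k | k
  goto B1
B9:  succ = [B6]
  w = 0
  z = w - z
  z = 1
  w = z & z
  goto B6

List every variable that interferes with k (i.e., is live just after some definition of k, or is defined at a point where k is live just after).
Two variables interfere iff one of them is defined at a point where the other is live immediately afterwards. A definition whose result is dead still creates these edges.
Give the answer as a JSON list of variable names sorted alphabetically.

Answer: ["z"]

Working:
Block summaries:
  B0 def {a,z} use ∅
  B1 def {k} use ∅
  B2 def {w,z} use ∅
  B3 def {a} use ∅
  B4 def {z} use ∅
  B5 def {k,z} use {z}
  B6 def {a,k} use ∅
  B7 def {k,z} use ∅
  B8 def {k} use {k}
  B9 def {w,z} use {z}

Live sets:
  B0 li=∅ lo=∅
  B1 li=∅ lo=∅
  B2 li=∅ lo={z}
  B3 li={z} lo={z}
  B4 li=∅ lo={z}
  B5 li={z} lo=∅
  B6 li={z} lo={z}
  B7 li=∅ lo={k}
  B8 li={k} lo=∅
  B9 li={z} lo={z}

Conflict graph:
  a — {z}
  k — {z}
  w — {z}
  z — {a,k,w}

N(k) = ["z"]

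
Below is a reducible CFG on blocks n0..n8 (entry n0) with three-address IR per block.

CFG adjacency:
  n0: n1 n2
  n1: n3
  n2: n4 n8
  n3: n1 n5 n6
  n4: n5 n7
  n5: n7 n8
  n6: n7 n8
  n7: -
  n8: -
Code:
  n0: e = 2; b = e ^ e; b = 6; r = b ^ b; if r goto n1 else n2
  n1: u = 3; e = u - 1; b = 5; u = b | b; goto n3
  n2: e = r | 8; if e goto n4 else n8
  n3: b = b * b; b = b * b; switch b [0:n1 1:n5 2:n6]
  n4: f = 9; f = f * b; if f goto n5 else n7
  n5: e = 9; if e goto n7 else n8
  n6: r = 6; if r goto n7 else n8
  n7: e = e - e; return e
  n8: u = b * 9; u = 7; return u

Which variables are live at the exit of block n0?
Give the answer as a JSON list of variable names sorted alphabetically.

Answer: ["b", "r"]

Derivation:
def/use:
  n0 def {b,e,r} use ∅
  n1 def {b,e,u} use ∅
  n2 def {e} use {r}
  n3 def {b} use {b}
  n4 def {f} use {b}
  n5 def {e} use ∅
  n6 def {r} use ∅
  n7 def {e} use {e}
  n8 def {u} use {b}

Liveness:
  n0: in=∅ out={b,r}
  n1: in=∅ out={b,e}
  n2: in={b,r} out={b,e}
  n3: in={b,e} out={b,e}
  n4: in={b,e} out={b,e}
  n5: in={b} out={b,e}
  n6: in={b,e} out={b,e}
  n7: in={e} out=∅
  n8: in={b} out=∅

live-out(n0) = ["b", "r"]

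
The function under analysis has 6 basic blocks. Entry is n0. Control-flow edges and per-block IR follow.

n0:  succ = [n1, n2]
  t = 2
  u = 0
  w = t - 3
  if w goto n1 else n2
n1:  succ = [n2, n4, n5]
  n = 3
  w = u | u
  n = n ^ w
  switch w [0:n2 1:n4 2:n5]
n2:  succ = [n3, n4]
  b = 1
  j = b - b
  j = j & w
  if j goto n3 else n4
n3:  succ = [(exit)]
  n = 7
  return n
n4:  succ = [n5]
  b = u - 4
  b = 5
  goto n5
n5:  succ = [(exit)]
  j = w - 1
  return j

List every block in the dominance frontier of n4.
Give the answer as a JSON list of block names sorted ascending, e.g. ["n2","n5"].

Answer: ["n5"]

Working:
idom tree: n1←n0 n2←n0 n3←n2 n4←n0 n5←n0
Dom at joins:
  n2: preds {n0,n1}: {n0} ∩ {n0,n1} = {n0}; idom=n0
  n4: preds {n1,n2}: {n0,n1} ∩ {n0,n2} = {n0}; idom=n0
  n5: preds {n1,n4}: {n0,n1} ∩ {n0,n4} = {n0}; idom=n0

DF derivation:
  join n2 pred n0: · stop@n0
  join n2 pred n1: n1 stop@n0
  join n4 pred n1: n1 stop@n0
  join n4 pred n2: n2 stop@n0
  join n5 pred n1: n1 stop@n0
  join n5 pred n4: n4 stop@n0
  n0 → ∅
  n1 → {n2,n4,n5}
  n2 → {n4}
  n3 → ∅
  n4 → {n5}
  n5 → ∅

DF(n4) = ["n5"]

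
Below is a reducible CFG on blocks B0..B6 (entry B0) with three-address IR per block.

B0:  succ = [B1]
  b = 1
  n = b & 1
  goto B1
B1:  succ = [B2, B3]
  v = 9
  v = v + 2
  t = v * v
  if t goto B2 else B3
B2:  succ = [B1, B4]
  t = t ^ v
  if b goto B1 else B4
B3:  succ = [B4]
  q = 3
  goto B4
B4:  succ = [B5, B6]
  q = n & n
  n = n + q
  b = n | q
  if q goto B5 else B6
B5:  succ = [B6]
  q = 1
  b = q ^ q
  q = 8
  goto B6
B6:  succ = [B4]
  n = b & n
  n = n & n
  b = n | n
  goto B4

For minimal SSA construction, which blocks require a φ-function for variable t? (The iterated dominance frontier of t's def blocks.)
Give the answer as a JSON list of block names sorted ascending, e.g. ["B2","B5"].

Answer: ["B1", "B4"]

Derivation:
idom tree: B1←B0 B2←B1 B3←B1 B4←B1 B5←B4 B6←B4
Dom∩ at merges:
  B1: preds {B0,B2}: {B0} ∩ {B0,B1,B2} = {B0}; idom=B0
  B4: preds {B2,B3,B6}: {B0,B1,B2} ∩ {B0,B1,B3} ∩ {B0,B1,B4,B6} = {B0,B1}; idom=B1
  B6: preds {B4,B5}: {B0,B1,B4} ∩ {B0,B1,B4,B5} = {B0,B1,B4}; idom=B4

DF derivation:
  join B1 pred B0: · stop@B0
  join B1 pred B2: B2→B1 stop@B0
  join B4 pred B2: B2 stop@B1
  join B4 pred B3: B3 stop@B1
  join B4 pred B6: B6→B4 stop@B1
  join B6 pred B4: · stop@B4
  join B6 pred B5: B5 stop@B4
  B0 → ∅
  B1 → {B1}
  B2 → {B1,B4}
  B3 → {B4}
  B4 → {B4}
  B5 → {B6}
  B6 → {B4}

φ for t: defs {B1,B2}
  DF⁺ = {B1,B4}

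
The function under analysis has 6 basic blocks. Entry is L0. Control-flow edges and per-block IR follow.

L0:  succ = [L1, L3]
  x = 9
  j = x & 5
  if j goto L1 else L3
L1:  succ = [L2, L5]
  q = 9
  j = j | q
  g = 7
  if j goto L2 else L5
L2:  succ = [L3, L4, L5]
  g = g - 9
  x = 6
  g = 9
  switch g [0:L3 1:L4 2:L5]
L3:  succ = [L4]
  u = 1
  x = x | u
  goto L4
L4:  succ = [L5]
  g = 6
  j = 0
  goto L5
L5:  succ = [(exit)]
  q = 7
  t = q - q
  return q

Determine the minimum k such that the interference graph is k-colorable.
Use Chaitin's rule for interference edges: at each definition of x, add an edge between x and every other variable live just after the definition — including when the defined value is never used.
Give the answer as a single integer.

Answer: 3

Analysis:
Block summaries:
  L0: def={j,x} ue=∅
  L1: def={g,j,q} ue={j}
  L2: def={g,x} ue={g}
  L3: def={u,x} ue={x}
  L4: def={g,j} ue=∅
  L5: def={q,t} ue=∅

Backward fixpoint:
  L0 li=∅ lo={j,x}
  L1 li={j} lo={g}
  L2 li={g} lo={x}
  L3 li={x} lo=∅
  L4 li=∅ lo=∅
  L5 li=∅ lo=∅

Interference:
  g — {j,x}
  j — {g,q,x}
  q — {j,t}
  t — {q}
  u — {x}
  x — {g,j,u}

Chromatic number:
  {g,j,x} pairwise interfere (3-clique) ⇒ χ ≥ 3
  3-colouring: r0={j,t,u}  r1={q,x}  r2={g}
  χ = 3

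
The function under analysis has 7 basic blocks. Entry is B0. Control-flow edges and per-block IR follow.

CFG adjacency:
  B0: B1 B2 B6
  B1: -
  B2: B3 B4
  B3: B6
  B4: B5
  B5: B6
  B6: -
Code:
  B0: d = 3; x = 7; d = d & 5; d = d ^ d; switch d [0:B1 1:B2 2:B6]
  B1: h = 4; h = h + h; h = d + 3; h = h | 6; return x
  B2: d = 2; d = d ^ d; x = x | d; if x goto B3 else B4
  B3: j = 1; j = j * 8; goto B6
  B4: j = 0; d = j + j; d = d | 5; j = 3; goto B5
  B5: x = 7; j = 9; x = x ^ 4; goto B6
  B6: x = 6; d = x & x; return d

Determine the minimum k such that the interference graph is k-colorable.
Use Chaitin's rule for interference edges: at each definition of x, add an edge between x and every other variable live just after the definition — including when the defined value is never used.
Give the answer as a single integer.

Answer: 3

Derivation:
Per-block:
  B0: def={d,x} ue=∅
  B1: def={h} ue={d,x}
  B2: def={d,x} ue={x}
  B3: def={j} ue=∅
  B4: def={d,j} ue=∅
  B5: def={j,x} ue=∅
  B6: def={d,x} ue=∅

Liveness:
  live B0: ∅→{d,x}
  live B1: {d,x}→∅
  live B2: {x}→∅
  live B3: ∅→∅
  live B4: ∅→∅
  live B5: ∅→∅
  live B6: ∅→∅

Interference:
  d↔{h,x}
  h↔{d,x}
  j↔{x}
  x↔{d,h,j}

Registers:
  lower bound: {d,h,x} mutually conflict ⇒ χ ≥ 3
  assign d→c1 h→c2 j→c1 x→c0 — no edge inside a register ⇒ χ ≤ 3
  χ = 3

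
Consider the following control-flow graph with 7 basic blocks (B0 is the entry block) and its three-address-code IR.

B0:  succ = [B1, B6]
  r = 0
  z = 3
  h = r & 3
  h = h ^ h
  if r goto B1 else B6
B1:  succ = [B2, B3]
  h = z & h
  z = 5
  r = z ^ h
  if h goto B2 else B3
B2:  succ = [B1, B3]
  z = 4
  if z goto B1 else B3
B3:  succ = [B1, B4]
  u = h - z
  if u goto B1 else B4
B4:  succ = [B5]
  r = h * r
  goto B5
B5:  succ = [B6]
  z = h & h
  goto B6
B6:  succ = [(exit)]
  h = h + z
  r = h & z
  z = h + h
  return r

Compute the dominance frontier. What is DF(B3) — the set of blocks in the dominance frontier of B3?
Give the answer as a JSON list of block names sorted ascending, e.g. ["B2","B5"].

Answer: ["B1", "B6"]

Working:
idom tree: B1←B0 B2←B1 B3←B1 B4←B3 B5←B4 B6←B0
Dom∩ at merges:
  B1: preds {B0,B2,B3}: {B0} ∩ {B0,B1,B2} ∩ {B0,B1,B3} = {B0}; idom=B0
  B3: preds {B1,B2}: {B0,B1} ∩ {B0,B1,B2} = {B0,B1}; idom=B1
  B6: preds {B0,B5}: {B0} ∩ {B0,B1,B3,B4,B5} = {B0}; idom=B0

DF walk-up:
  B1←B0: walk · to B0
  B1←B2: walk B2→B1 to B0
  B1←B3: walk B3→B1 to B0
  B3←B1: walk · to B1
  B3←B2: walk B2 to B1
  B6←B0: walk · to B0
  B6←B5: walk B5→B4→B3→B1 to B0
  DF(B0)=∅
  DF(B1)={B1,B6}
  DF(B2)={B1,B3}
  DF(B3)={B1,B6}
  DF(B4)={B6}
  DF(B5)={B6}
  DF(B6)=∅

DF(B3) = ["B1", "B6"]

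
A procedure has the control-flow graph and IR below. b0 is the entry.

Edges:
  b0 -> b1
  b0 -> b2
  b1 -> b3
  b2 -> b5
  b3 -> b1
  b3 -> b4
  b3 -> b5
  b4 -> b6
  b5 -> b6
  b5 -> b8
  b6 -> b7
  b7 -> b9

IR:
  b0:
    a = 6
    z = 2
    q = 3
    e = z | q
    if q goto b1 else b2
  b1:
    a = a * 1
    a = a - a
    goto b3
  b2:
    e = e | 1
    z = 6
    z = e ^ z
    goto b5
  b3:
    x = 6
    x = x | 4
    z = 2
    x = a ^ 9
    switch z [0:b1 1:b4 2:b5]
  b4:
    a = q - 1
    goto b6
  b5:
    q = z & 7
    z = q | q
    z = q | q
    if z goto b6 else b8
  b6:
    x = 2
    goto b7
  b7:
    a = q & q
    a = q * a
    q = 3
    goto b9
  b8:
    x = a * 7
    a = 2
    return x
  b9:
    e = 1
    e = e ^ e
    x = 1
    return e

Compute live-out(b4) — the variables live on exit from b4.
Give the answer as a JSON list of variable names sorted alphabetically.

Answer: ["q"]

Analysis:
Block summaries:
  b0: def={a,e,q,z} ue=∅
  b1: def={a} ue={a}
  b2: def={e,z} ue={e}
  b3: def={x,z} ue={a}
  b4: def={a} ue={q}
  b5: def={q,z} ue={z}
  b6: def={x} ue=∅
  b7: def={a,q} ue={q}
  b8: def={a,x} ue={a}
  b9: def={e,x} ue=∅

Backward fixpoint:
  b0 li=∅ lo={a,e,q}
  b1 li={a,q} lo={a,q}
  b2 li={a,e} lo={a,z}
  b3 li={a,q} lo={a,q,z}
  b4 li={q} lo={q}
  b5 li={a,z} lo={a,q}
  b6 li={q} lo={q}
  b7 li={q} lo=∅
  b8 li={a} lo=∅
  b9 li=∅ lo=∅

live-out(b4) = ["q"]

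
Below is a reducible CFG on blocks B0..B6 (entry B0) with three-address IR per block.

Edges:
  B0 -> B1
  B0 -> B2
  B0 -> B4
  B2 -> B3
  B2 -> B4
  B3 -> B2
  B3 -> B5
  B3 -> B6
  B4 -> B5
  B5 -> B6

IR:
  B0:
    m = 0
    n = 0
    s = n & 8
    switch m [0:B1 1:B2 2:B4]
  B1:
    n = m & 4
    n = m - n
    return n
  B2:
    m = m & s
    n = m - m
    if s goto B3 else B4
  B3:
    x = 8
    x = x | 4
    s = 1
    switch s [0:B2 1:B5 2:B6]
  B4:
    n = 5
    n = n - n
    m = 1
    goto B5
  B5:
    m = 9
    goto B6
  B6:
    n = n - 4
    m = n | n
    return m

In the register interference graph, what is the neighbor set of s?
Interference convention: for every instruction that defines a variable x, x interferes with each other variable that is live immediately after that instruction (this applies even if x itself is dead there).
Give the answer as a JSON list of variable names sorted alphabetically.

Answer: ["m", "n"]

Derivation:
Block summaries:
  B0: {m,n,s} / ∅
  B1: {n} / {m}
  B2: {m,n} / {m,s}
  B3: {s,x} / ∅
  B4: {m,n} / ∅
  B5: {m} / ∅
  B6: {m,n} / {n}

Live sets:
  B0: in=∅ out={m,s}
  B1: in={m} out=∅
  B2: in={m,s} out={m,n}
  B3: in={m,n} out={m,n,s}
  B4: in=∅ out={n}
  B5: in={n} out={n}
  B6: in={n} out=∅

Interference:
  m↔{n,s,x}
  n↔{m,s,x}
  s↔{m,n}
  x↔{m,n}

N(s) = ["m", "n"]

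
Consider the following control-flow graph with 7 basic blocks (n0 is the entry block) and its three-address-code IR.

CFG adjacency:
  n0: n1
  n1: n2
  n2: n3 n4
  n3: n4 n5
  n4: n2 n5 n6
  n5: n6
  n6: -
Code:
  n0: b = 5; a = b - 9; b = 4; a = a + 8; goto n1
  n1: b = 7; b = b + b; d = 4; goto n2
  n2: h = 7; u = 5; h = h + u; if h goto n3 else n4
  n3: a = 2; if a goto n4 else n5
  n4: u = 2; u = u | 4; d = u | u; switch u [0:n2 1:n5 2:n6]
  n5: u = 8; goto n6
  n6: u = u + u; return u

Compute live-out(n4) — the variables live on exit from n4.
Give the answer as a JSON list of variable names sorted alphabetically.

def/use:
  n0: def={a,b} ue=∅
  n1: def={b,d} ue=∅
  n2: def={h,u} ue=∅
  n3: def={a} ue=∅
  n4: def={d,u} ue=∅
  n5: def={u} ue=∅
  n6: def={u} ue={u}

Liveness:
  n0: in=∅ out=∅
  n1: in=∅ out=∅
  n2: in=∅ out=∅
  n3: in=∅ out=∅
  n4: in=∅ out={u}
  n5: in=∅ out={u}
  n6: in={u} out=∅

live-out(n4) = ["u"]

Answer: ["u"]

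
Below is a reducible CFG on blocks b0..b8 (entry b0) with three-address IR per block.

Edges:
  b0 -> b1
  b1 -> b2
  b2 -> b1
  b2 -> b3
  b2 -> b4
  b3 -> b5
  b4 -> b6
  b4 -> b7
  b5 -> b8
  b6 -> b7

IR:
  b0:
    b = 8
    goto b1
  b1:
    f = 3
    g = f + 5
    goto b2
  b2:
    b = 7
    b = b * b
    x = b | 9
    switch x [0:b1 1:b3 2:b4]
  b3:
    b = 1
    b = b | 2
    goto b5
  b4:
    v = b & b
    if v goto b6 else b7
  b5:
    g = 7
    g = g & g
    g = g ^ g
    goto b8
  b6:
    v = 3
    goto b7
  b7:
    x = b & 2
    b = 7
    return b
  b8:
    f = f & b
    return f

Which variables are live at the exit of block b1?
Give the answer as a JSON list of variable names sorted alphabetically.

Answer: ["f"]

Derivation:
Block summaries:
  b0: {b} / ∅
  b1: {f,g} / ∅
  b2: {b,x} / ∅
  b3: {b} / ∅
  b4: {v} / {b}
  b5: {g} / ∅
  b6: {v} / ∅
  b7: {b,x} / {b}
  b8: {f} / {b,f}

Backward fixpoint:
  b0 li=∅ lo=∅
  b1 li=∅ lo={f}
  b2 li={f} lo={b,f}
  b3 li={f} lo={b,f}
  b4 li={b} lo={b}
  b5 li={b,f} lo={b,f}
  b6 li={b} lo={b}
  b7 li={b} lo=∅
  b8 li={b,f} lo=∅

live-out(b1) = ["f"]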